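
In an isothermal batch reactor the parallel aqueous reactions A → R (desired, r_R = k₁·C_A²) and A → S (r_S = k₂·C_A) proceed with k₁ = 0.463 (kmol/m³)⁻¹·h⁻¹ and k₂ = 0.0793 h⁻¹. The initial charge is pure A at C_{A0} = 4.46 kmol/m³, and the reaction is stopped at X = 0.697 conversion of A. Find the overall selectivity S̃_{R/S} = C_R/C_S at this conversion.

C_A = C_{A0}(1−X) = 1.351 kmol/m³.
Along a PFR/batch, dC_S/dC_A = −r_S/(r_R+r_S) = −k₂/(k₂+k₁·C_A).
Integrating from C_{A0} to C_A: C_S = (0.0793/0.463)·ln[(0.0793+0.463·4.46)/(0.0793+0.463·1.35)] = 0.1713·ln(2.144/0.7050) = 0.1905 kmol/m³.
Then C_R = (C_{A0}−C_A) − C_S = 3.109 − 0.1905 = 2.918 kmol/m³.
S̃_{R/S} = C_R/C_S = 2.918/0.1905 = 15.3.

15.3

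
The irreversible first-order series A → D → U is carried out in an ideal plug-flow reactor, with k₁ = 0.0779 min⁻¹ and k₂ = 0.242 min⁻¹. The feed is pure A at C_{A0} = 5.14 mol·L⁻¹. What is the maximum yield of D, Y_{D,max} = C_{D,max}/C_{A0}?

At the optimum, C_{D,max}/C_{A0} = (k₁/k₂)^[k₂/(k₂−k₁)].
= (0.0779/0.242)^(0.242/(0.242−0.0779)) = (0.3219)^(1.475) = 0.1879.

0.188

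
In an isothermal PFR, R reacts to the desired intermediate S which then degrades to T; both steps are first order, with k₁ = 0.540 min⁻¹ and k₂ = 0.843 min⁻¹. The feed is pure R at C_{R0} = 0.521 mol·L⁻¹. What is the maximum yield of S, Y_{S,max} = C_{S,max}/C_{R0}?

At the optimum, C_{S,max}/C_{R0} = (k₁/k₂)^[k₂/(k₂−k₁)].
= (0.540/0.843)^(0.843/(0.843−0.540)) = (0.6406)^(2.782) = 0.2896.

0.290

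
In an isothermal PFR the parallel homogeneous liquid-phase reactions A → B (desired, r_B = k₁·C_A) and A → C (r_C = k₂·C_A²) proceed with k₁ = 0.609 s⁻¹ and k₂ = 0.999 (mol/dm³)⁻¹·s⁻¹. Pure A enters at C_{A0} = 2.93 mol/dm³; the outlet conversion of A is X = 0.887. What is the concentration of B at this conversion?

0.808 mol/dm³

C_A = C_{A0}(1−X) = 0.3311 mol/dm³.
Along a PFR/batch, dC_B/dC_A = −r_B/(r_B+r_C) = −k₁/(k₁+k₂·C_A).
Integrating from C_{A0} to C_A: C_B = (0.609/0.999)·ln[(0.609+0.999·2.93)/(0.609+0.999·0.331)] = 0.6096·ln(3.536/0.9398) = 0.8078 mol/dm³.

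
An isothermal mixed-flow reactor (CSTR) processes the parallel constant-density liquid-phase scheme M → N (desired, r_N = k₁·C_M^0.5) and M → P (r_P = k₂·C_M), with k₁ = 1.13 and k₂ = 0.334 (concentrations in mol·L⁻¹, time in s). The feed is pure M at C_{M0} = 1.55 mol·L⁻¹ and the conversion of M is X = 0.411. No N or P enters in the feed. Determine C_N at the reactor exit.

Exit C_M = C_{M0}(1−X) = 1.55×0.589 = 0.9129 mol·L⁻¹.
In a CSTR the entire volume is at exit conditions, so r_N = 1.13×0.9129^0.5 = 1.080 and r_P = 0.334×0.9129 = 0.3049.
Fraction of consumed M going to N: r_N/(r_N+r_P) = 0.7798.
C_N = 0.7798·C_{M0}·X = 0.7798×1.55×0.411 = 0.497 mol·L⁻¹.

0.497 mol·L⁻¹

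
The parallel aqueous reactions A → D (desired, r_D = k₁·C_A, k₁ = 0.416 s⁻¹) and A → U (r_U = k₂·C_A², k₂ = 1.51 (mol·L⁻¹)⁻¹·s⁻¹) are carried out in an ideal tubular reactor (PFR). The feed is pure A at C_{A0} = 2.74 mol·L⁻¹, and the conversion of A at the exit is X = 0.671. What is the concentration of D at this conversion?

0.259 mol·L⁻¹

C_A = C_{A0}(1−X) = 0.9015 mol·L⁻¹.
Along a PFR/batch, dC_D/dC_A = −r_D/(r_D+r_U) = −k₁/(k₁+k₂·C_A).
Integrating from C_{A0} to C_A: C_D = (0.416/1.51)·ln[(0.416+1.51·2.74)/(0.416+1.51·0.901)] = 0.2755·ln(4.553/1.777) = 0.2592 mol·L⁻¹.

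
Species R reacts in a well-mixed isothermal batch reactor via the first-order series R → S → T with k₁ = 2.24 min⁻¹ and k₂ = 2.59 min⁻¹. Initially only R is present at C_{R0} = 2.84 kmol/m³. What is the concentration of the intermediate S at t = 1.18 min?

0.437 kmol/m³

For first-order series with pure R initially, C_S(t) = k₁C_{R0}/(k₂−k₁)·(e^(−k₁t) − e^(−k₂t)).
e^(−k₁t) = e^(−2.24×1.18) = e^(−2.643) = 0.07113; e^(−k₂t) = e^(−3.056) = 0.04707.
C_S = 2.24×2.84/(2.59−2.24) × (0.07113−0.04707) = 18.18×0.02407 = 0.4374 kmol/m³.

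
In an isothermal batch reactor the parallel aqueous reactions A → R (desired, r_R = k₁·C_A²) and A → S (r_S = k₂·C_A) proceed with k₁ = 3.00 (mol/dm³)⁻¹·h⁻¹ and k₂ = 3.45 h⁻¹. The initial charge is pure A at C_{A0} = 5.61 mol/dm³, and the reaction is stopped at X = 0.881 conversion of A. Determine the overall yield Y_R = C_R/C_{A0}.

0.612

C_A = C_{A0}(1−X) = 0.6676 mol/dm³.
Along a PFR/batch, dC_S/dC_A = −r_S/(r_R+r_S) = −k₂/(k₂+k₁·C_A).
Integrating from C_{A0} to C_A: C_S = (3.45/3.00)·ln[(3.45+3.00·5.61)/(3.45+3.00·0.668)] = 1.150·ln(20.28/5.453) = 1.511 mol/dm³.
Then C_R = (C_{A0}−C_A) − C_S = 4.942 − 1.511 = 3.432 mol/dm³.
Y_R = C_R/C_{A0} = 3.432/5.61 = 0.612.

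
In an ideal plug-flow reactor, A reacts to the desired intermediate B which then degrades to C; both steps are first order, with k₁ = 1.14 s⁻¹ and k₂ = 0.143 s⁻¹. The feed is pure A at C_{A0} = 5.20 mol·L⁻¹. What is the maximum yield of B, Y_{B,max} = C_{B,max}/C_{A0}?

0.742

Evaluating C_B at τ_opt = ln(k₂/k₁)/(k₂−k₁) gives C_{B,max}/C_{A0} = (k₁/k₂)^[k₂/(k₂−k₁)].
= (1.14/0.143)^(0.143/(0.143−1.14)) = (7.972)^(-0.1434) = 0.7425.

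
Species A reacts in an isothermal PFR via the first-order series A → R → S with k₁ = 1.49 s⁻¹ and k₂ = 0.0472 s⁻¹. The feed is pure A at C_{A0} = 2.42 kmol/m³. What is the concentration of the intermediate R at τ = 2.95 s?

The intermediate concentration in a first-order A→B→C sequence is C_R = k₁C_{A0}(e^(−k₁τ) − e^(−k₂τ))/(k₂−k₁).
e^(−k₁τ) = e^(−1.49×2.95) = e^(−4.396) = 0.01233; e^(−k₂τ) = e^(−0.1392) = 0.8700.
C_R = 1.49×2.42/(0.0472−1.49) × (0.01233−0.8700) = (-2.499)×(-0.8577) = 2.144 kmol/m³.

2.14 kmol/m³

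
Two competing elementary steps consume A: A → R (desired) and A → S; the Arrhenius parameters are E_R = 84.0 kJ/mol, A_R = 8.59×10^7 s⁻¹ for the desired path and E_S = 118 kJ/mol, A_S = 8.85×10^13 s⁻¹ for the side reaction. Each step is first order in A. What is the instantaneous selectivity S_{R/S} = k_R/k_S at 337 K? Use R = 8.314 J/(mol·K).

Since both paths have the same order in A, the concentration cancels and S_{R/S} = k_R/k_S = (A_R/A_S)·exp[(E_S−E_R)/(RT)].
(E_S−E_R)/(RT) = (118−84.0)×10³/(8.314×337) = 34000/2802 = 12.13.
k_R/k_S = (8.59×10^7/8.85×10^13)·exp(12.13) = 9.706×10^-7 × 1.863×10^5 = 0.181.

0.181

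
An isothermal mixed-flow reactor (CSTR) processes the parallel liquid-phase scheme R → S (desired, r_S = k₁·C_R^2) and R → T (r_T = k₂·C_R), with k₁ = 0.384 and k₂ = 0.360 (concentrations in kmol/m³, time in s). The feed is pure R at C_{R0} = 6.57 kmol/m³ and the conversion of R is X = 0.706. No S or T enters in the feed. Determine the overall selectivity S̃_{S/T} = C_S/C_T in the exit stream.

2.06

Exit C_R = C_{R0}(1−X) = 6.57×0.294 = 1.932 kmol/m³.
In a CSTR the entire volume is at exit conditions, so r_S = 0.384×1.932^2 = 1.433 and r_T = 0.360×1.932 = 0.6954.
Overall selectivity = C_S/C_T = r_Sτ/(r_Tτ) = r_S/r_T = 2.06.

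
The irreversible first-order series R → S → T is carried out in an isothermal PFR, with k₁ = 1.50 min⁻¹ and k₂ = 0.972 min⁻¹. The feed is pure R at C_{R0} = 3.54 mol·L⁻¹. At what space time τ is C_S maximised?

The intermediate peaks when r₁ = r₂, i.e. k₁e^(−k₁τ) = k₂e^(−k₂τ), giving τ_opt = ln(k₂/k₁)/(k₂−k₁).
= ln(0.972/1.50)/(0.972−1.50) = ln(0.6480)/-0.5280 = -0.4339/-0.5280 = 0.822 min.

0.822 min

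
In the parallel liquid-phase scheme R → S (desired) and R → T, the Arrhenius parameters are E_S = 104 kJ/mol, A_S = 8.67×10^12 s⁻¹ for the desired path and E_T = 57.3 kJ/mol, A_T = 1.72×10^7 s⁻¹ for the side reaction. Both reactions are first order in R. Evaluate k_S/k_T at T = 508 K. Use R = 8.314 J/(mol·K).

7.95

With equal orders, S_{S/T} = k_S/k_T = (A_S/A_T)·exp[(E_T−E_S)/(RT)].
(E_T−E_S)/(RT) = (57.3−104)×10³/(8.314×508) = -46700/4224 = -11.06.
k_S/k_T = (8.67×10^12/1.72×10^7)·exp(-11.06) = 5.041×10^5 × 1.577×10^-5 = 7.95.
Since E_S > E_T, raising the temperature improves selectivity toward S.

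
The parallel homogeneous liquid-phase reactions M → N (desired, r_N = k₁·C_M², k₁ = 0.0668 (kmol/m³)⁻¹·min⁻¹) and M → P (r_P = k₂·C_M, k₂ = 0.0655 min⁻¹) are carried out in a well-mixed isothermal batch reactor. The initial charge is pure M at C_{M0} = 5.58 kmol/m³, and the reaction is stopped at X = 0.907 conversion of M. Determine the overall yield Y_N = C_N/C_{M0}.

C_M = C_{M0}(1−X) = 0.5189 kmol/m³.
Along a PFR/batch, dC_P/dC_M = −r_P/(r_N+r_P) = −k₂/(k₂+k₁·C_M).
Integrating from C_{M0} to C_M: C_P = (0.0655/0.0668)·ln[(0.0655+0.0668·5.58)/(0.0655+0.0668·0.519)] = 0.9805·ln(0.4382/0.1002) = 1.447 kmol/m³.
Then C_N = (C_{M0}−C_M) − C_P = 5.061 − 1.447 = 3.614 kmol/m³.
Y_N = C_N/C_{M0} = 3.614/5.58 = 0.648.

0.648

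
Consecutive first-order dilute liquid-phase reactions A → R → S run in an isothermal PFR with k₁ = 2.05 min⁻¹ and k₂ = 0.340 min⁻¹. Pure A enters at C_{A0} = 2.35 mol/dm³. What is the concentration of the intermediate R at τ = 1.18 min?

The intermediate concentration in a first-order A→B→C sequence is C_R = k₁C_{A0}(e^(−k₁τ) − e^(−k₂τ))/(k₂−k₁).
e^(−k₁τ) = e^(−2.05×1.18) = e^(−2.419) = 0.08901; e^(−k₂τ) = e^(−0.4012) = 0.6695.
C_R = 2.05×2.35/(0.340−2.05) × (0.08901−0.6695) = (-2.817)×(-0.5805) = 1.635 mol/dm³.

1.64 mol/dm³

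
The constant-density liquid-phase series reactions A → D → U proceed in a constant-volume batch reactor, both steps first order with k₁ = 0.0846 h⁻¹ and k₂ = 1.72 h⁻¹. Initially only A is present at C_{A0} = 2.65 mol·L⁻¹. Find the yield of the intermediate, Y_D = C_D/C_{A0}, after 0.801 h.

0.0353

The intermediate concentration in a first-order A→B→C sequence is C_D = k₁C_{A0}(e^(−k₁t) − e^(−k₂t))/(k₂−k₁).
e^(−k₁t) = e^(−0.0846×0.801) = e^(−0.06776) = 0.9345; e^(−k₂t) = e^(−1.378) = 0.2522.
C_D = 0.0846×2.65/(1.72−0.0846) × (0.9345−0.2522) = 0.1371×0.6823 = 0.09354 mol·L⁻¹.
Y_D = C_D/C_{A0} = 0.09354/2.65 = 0.0353.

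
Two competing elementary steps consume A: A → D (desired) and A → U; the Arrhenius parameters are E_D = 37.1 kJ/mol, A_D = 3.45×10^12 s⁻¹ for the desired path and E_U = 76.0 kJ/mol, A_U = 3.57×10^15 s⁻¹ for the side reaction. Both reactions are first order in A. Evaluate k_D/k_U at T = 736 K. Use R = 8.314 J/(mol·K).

k_D/k_U = (A_D/A_U)·exp[−(E_D−E_U)/(RT)] = (A_D/A_U)·exp[(E_U−E_D)/(RT)].
(E_U−E_D)/(RT) = (76.0−37.1)×10³/(8.314×736) = 38900/6119 = 6.357.
k_D/k_U = (3.45×10^12/3.57×10^15)·exp(6.357) = 9.664×10^-4 × 576.6 = 0.557.

0.557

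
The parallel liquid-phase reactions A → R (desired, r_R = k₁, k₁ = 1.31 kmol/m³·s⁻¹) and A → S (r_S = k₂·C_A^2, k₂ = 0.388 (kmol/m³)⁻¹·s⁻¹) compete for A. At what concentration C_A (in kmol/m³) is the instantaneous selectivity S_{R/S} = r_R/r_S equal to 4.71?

S_{R/S} = (k₁/k₂)·C_A^-2 ⇒ C_A = (S·k₂/k₁)^(-0.5).
= (4.71×0.388/1.31)^(-0.5) = (1.395)^(-0.5) = 0.847 kmol/m³.

0.847 kmol/m³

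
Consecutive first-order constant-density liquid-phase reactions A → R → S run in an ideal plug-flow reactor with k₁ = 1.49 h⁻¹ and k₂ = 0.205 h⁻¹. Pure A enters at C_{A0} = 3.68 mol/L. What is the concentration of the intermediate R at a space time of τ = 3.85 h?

1.92 mol/L

The intermediate concentration in a first-order A→B→C sequence is C_R = k₁C_{A0}(e^(−k₁τ) − e^(−k₂τ))/(k₂−k₁).
e^(−k₁τ) = e^(−1.49×3.85) = e^(−5.737) = 0.003226; e^(−k₂τ) = e^(−0.7893) = 0.4542.
C_R = 1.49×3.68/(0.205−1.49) × (0.003226−0.4542) = (-4.267)×(-0.4510) = 1.924 mol/L.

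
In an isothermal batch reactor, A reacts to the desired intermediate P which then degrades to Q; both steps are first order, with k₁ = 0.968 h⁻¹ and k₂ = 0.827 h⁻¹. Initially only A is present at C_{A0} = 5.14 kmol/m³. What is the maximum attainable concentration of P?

At the optimum, C_{P,max}/C_{A0} = (k₁/k₂)^[k₂/(k₂−k₁)].
= (0.968/0.827)^(0.827/(0.827−0.968)) = (1.170)^(-5.865) = 0.3972.
C_{P,max} = 0.3972×5.14 = 2.04 kmol/m³.

2.04 kmol/m³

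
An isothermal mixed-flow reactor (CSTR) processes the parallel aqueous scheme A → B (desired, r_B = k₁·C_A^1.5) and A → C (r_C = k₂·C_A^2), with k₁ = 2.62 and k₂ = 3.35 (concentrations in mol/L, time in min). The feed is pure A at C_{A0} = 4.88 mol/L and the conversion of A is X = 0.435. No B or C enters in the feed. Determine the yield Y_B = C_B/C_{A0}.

0.139

Exit C_A = C_{A0}(1−X) = 4.88×0.565 = 2.757 mol/L.
Rates in a CSTR are evaluated at the outlet concentration: r_B = 2.62×2.757^1.5 = 12.00, r_C = 3.35×2.757^2 = 25.47.
Fraction of consumed A going to B: r_B/(r_B+r_C) = 0.3202.
C_B = 0.3202·C_{A0}·X = 0.3202×4.88×0.435 = 0.680 mol/L; Y_B = C_B/C_{A0} = 0.139.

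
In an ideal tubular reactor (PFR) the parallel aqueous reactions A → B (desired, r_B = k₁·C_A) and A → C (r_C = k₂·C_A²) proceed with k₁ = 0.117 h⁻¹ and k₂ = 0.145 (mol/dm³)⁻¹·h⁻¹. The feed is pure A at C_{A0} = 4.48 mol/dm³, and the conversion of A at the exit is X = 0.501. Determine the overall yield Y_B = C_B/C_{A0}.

C_A = C_{A0}(1−X) = 2.236 mol/dm³.
Along a PFR/batch, dC_B/dC_A = −r_B/(r_B+r_C) = −k₁/(k₁+k₂·C_A).
Integrating from C_{A0} to C_A: C_B = (0.117/0.145)·ln[(0.117+0.145·4.48)/(0.117+0.145·2.24)] = 0.8069·ln(0.7666/0.4412) = 0.4459 mol/dm³.
Y_B = C_B/C_{A0} = 0.4459/4.48 = 0.0995.

0.0995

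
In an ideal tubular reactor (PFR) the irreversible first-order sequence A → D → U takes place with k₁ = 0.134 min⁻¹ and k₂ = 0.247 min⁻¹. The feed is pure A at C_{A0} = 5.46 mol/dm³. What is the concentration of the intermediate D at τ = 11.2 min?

The intermediate concentration in a first-order A→B→C sequence is C_D = k₁C_{A0}(e^(−k₁τ) − e^(−k₂τ))/(k₂−k₁).
e^(−k₁τ) = e^(−0.134×11.2) = e^(−1.501) = 0.2230; e^(−k₂τ) = e^(−2.766) = 0.06289.
C_D = 0.134×5.46/(0.247−0.134) × (0.2230−0.06289) = 6.475×0.1601 = 1.036 mol/dm³.

1.04 mol/dm³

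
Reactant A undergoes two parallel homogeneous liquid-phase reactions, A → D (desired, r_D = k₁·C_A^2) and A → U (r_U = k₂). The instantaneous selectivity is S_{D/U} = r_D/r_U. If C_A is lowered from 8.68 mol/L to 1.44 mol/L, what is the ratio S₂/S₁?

S_{D/U} = (k₁/k₂)·C_A^2, so S₂/S₁ = (C_{A,2}/C_{A,1})^2.
= (1.44/8.68)^2 = (0.1659)^2 = 0.0275.
Selectivity toward D falls as C_A falls — high-concentration operation is favoured.

0.0275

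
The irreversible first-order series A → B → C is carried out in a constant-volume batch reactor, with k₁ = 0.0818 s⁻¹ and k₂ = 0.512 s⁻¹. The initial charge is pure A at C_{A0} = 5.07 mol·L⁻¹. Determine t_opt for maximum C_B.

4.26 s

Setting dC_B/dt = 0 gives t_opt = ln(k₂/k₁)/(k₂−k₁).
= ln(0.512/0.0818)/(0.512−0.0818) = ln(6.259)/0.4302 = 1.834/0.4302 = 4.26 s.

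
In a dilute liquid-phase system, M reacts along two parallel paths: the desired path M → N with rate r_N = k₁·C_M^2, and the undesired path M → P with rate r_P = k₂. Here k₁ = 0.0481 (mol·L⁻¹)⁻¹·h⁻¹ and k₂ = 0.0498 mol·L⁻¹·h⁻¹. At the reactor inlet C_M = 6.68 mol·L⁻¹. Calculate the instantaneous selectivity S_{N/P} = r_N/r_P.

S_{N/P} = r_N/r_P = (k₁·C_M^2)/(k₂) = (k₁/k₂)·C_M^2.
= (0.0481×6.680^2) / (0.0498) = 2.146/0.04980 = 43.1.

43.1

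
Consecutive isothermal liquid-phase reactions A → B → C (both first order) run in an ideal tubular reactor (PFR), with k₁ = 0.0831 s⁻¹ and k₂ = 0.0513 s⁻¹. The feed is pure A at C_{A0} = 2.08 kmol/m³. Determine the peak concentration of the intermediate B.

Evaluating C_B at τ_opt = ln(k₂/k₁)/(k₂−k₁) gives C_{B,max}/C_{A0} = (k₁/k₂)^[k₂/(k₂−k₁)].
= (0.0831/0.0513)^(0.0513/(0.0513−0.0831)) = (1.620)^(-1.613) = 0.4593.
C_{B,max} = 0.4593×2.08 = 0.955 kmol/m³.

0.955 kmol/m³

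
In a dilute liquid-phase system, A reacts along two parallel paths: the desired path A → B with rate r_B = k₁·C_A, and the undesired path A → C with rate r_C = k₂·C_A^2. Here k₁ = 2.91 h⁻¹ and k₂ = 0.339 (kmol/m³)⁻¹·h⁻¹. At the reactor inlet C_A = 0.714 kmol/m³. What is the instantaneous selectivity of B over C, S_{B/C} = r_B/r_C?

S_{B/C} = r_B/r_C = (k₁·C_A)/(k₂·C_A^2) = (k₁/k₂)·C_A⁻¹.
= (2.91×0.7140) / (0.339×0.7140^2) = 2.078/0.1728 = 12.0.

12.0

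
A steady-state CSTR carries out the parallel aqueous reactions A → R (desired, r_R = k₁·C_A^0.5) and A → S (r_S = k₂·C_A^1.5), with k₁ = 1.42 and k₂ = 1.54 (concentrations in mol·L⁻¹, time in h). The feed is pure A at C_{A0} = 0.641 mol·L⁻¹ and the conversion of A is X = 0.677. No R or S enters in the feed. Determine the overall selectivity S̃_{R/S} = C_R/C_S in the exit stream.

Exit C_A = C_{A0}(1−X) = 0.641×0.323 = 0.2070 mol·L⁻¹.
Rates in a CSTR are evaluated at the outlet concentration: r_R = 1.42×0.2070^0.5 = 0.6461, r_S = 1.54×0.2070^1.5 = 0.1451.
Overall selectivity = C_R/C_S = r_Rτ/(r_Sτ) = r_R/r_S = 4.45.

4.45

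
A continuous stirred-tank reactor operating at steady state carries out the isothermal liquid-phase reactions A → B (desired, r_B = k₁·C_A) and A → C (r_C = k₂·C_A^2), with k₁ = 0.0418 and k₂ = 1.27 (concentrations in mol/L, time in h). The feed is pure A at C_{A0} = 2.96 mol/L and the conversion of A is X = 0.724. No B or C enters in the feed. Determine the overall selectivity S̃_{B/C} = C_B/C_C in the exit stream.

0.0403

Exit C_A = C_{A0}(1−X) = 2.96×0.276 = 0.8170 mol/L.
Rates in a CSTR are evaluated at the outlet concentration: r_B = 0.0418×0.8170 = 0.03415, r_C = 1.27×0.8170^2 = 0.8476.
Overall selectivity = C_B/C_C = r_Bτ/(r_Cτ) = r_B/r_C = 0.0403.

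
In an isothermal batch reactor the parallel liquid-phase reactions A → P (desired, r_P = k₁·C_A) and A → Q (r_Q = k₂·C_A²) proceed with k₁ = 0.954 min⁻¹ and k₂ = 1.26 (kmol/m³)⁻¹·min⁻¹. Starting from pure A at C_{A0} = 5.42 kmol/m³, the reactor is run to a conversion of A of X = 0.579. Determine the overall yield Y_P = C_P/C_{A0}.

0.0991

C_A = C_{A0}(1−X) = 2.282 kmol/m³.
Along a PFR/batch, dC_P/dC_A = −r_P/(r_P+r_Q) = −k₁/(k₁+k₂·C_A).
Integrating from C_{A0} to C_A: C_P = (0.954/1.26)·ln[(0.954+1.26·5.42)/(0.954+1.26·2.28)] = 0.7571·ln(7.783/3.829) = 0.5371 kmol/m³.
Y_P = C_P/C_{A0} = 0.5371/5.42 = 0.0991.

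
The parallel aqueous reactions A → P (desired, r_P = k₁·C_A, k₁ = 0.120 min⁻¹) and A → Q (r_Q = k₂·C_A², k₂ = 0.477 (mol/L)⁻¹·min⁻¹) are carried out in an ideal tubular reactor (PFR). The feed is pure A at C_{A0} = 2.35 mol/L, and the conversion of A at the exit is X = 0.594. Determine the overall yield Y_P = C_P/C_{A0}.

0.0823

C_A = C_{A0}(1−X) = 0.9541 mol/L.
Along a PFR/batch, dC_P/dC_A = −r_P/(r_P+r_Q) = −k₁/(k₁+k₂·C_A).
Integrating from C_{A0} to C_A: C_P = (0.120/0.477)·ln[(0.120+0.477·2.35)/(0.120+0.477·0.954)] = 0.2516·ln(1.241/0.5751) = 0.1935 mol/L.
Y_P = C_P/C_{A0} = 0.1935/2.35 = 0.0823.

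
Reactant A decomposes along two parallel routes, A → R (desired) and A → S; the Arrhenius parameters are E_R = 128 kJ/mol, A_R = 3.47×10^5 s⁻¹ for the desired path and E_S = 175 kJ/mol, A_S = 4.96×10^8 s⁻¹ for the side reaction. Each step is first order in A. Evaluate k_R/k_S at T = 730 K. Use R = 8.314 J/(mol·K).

1.61

Since both paths have the same order in A, the concentration cancels and S_{R/S} = k_R/k_S = (A_R/A_S)·exp[(E_S−E_R)/(RT)].
(E_S−E_R)/(RT) = (175−128)×10³/(8.314×730) = 47000/6069 = 7.744.
k_R/k_S = (3.47×10^5/4.96×10^8)·exp(7.744) = 6.996×10^-4 × 2308 = 1.61.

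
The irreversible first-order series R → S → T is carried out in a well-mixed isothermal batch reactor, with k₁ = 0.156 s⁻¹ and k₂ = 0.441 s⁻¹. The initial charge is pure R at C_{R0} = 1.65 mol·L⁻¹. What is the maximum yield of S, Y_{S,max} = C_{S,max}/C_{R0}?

At the optimum, C_{S,max}/C_{R0} = (k₁/k₂)^[k₂/(k₂−k₁)].
= (0.156/0.441)^(0.441/(0.441−0.156)) = (0.3537)^(1.547) = 0.2003.

0.200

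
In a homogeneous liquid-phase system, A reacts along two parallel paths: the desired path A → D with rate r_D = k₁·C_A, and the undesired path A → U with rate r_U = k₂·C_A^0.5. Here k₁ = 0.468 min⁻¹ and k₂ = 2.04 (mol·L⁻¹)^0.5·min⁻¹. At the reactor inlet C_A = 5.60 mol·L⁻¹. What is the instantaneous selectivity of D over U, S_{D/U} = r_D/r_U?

S_{D/U} = r_D/r_U = (k₁·C_A)/(k₂·C_A^0.5) = (k₁/k₂)·C_A^0.5.
= (0.468×5.600) / (2.04×5.600^0.5) = 2.621/4.828 = 0.543.

0.543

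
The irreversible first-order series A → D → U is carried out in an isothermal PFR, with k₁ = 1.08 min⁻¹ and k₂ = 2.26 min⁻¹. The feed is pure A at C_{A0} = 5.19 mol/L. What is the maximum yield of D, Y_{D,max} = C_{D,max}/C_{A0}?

At the optimum, C_{D,max}/C_{A0} = (k₁/k₂)^[k₂/(k₂−k₁)].
= (1.08/2.26)^(2.26/(2.26−1.08)) = (0.4779)^(1.915) = 0.2431.

0.243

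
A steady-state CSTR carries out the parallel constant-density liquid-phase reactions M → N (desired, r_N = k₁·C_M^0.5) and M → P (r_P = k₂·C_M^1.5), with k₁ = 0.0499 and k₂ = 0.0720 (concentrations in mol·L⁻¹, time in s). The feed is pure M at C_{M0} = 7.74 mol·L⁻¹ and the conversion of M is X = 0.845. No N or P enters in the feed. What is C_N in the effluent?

Exit C_M = C_{M0}(1−X) = 7.74×0.155 = 1.200 mol·L⁻¹.
Rates in a CSTR are evaluated at the outlet concentration: r_N = 0.0499×1.200^0.5 = 0.05466, r_P = 0.0720×1.200^1.5 = 0.09461.
Fraction of consumed M going to N: r_N/(r_N+r_P) = 0.3662.
C_N = 0.3662·C_{M0}·X = 0.3662×7.74×0.845 = 2.39 mol·L⁻¹.

2.39 mol·L⁻¹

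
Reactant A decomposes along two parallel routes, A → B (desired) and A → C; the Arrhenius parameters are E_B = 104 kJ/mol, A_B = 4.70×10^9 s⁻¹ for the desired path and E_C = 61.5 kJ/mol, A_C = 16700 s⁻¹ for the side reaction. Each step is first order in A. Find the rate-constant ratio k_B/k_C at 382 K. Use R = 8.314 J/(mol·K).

0.434

Since both paths have the same order in A, the concentration cancels and S_{B/C} = k_B/k_C = (A_B/A_C)·exp[(E_C−E_B)/(RT)].
(E_C−E_B)/(RT) = (61.5−104)×10³/(8.314×382) = -42500/3176 = -13.38.
k_B/k_C = (4.70×10^9/16700)·exp(-13.38) = 2.814×10^5 × 1.543×10^-6 = 0.434.
Since E_B > E_C, raising the temperature improves selectivity toward B.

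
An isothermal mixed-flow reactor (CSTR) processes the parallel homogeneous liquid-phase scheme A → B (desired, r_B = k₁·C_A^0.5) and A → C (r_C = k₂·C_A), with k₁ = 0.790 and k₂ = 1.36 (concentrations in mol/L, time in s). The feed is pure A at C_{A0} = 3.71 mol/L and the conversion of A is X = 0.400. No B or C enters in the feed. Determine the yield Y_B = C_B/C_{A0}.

Exit C_A = C_{A0}(1−X) = 3.71×0.600 = 2.226 mol/L.
In a CSTR the entire volume is at exit conditions, so r_B = 0.790×2.226^0.5 = 1.179 and r_C = 1.36×2.226 = 3.027.
Fraction of consumed A going to B: r_B/(r_B+r_C) = 0.2802.
C_B = 0.2802·C_{A0}·X = 0.2802×3.71×0.400 = 0.416 mol/L; Y_B = C_B/C_{A0} = 0.112.

0.112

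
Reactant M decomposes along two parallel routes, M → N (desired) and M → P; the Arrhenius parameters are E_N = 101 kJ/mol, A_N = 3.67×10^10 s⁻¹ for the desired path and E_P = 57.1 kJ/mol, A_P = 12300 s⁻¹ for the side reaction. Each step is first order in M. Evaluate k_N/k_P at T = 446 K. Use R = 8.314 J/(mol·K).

21.5

k_N/k_P = (A_N/A_P)·exp[−(E_N−E_P)/(RT)] = (A_N/A_P)·exp[(E_P−E_N)/(RT)].
(E_P−E_N)/(RT) = (57.1−101)×10³/(8.314×446) = -43900/3708 = -11.84.
k_N/k_P = (3.67×10^10/12300)·exp(-11.84) = 2.984×10^6 × 7.217×10^-6 = 21.5.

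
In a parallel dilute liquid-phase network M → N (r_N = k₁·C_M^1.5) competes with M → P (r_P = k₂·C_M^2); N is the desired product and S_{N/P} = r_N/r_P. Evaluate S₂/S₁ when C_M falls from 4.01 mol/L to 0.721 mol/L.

2.36

S_{N/P} = (k₁/k₂)·C_M^-0.5, so S₂/S₁ = (C_{M,2}/C_{M,1})^-0.5.
= (0.721/4.01)^(-0.5) = (0.1798)^(-0.5) = 2.36.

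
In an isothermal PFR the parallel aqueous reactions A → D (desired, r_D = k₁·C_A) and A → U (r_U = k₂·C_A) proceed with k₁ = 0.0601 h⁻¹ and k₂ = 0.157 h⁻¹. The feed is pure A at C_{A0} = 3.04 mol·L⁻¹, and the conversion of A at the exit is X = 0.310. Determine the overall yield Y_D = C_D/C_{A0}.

0.0858

C_A = C_{A0}(1−X) = 2.098 mol·L⁻¹.
Both paths are first order in A, so the instantaneous fraction to D is constant: dC_D/d(−C_A) = k₁/(k₁+k₂) = 0.2768.
C_D = 0.2768·(C_{A0}−C_A) = 0.2768×0.9424 = 0.261 mol·L⁻¹.
Y_D = C_D/C_{A0} = 0.2609/3.04 = 0.0858.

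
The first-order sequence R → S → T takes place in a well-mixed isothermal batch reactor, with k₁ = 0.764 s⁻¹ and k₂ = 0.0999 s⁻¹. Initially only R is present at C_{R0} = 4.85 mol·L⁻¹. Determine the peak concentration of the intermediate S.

3.57 mol·L⁻¹

Evaluating C_S at t_opt = ln(k₂/k₁)/(k₂−k₁) gives C_{S,max}/C_{R0} = (k₁/k₂)^[k₂/(k₂−k₁)].
= (0.764/0.0999)^(0.0999/(0.0999−0.764)) = (7.648)^(-0.1504) = 0.7364.
C_{S,max} = 0.7364×4.85 = 3.57 mol·L⁻¹.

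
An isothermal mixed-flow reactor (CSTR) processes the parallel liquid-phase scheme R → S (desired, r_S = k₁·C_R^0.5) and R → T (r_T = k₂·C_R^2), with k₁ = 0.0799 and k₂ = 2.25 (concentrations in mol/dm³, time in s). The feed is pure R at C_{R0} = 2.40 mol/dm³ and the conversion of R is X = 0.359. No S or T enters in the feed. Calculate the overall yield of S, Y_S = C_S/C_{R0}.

Exit C_R = C_{R0}(1−X) = 2.40×0.641 = 1.538 mol/dm³.
Rates in a CSTR are evaluated at the outlet concentration: r_S = 0.0799×1.538^0.5 = 0.09910, r_T = 2.25×1.538^2 = 5.325.
Fraction of consumed R going to S: r_S/(r_S+r_T) = 0.01827.
C_S = 0.01827·C_{R0}·X = 0.01827×2.40×0.359 = 0.0157 mol/dm³; Y_S = C_S/C_{R0} = 0.00656.

0.00656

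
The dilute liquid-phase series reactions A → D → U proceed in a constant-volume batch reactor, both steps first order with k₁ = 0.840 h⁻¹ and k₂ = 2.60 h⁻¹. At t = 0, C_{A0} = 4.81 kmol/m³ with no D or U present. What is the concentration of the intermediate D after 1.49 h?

0.609 kmol/m³

The intermediate concentration in a first-order A→B→C sequence is C_D = k₁C_{A0}(e^(−k₁t) − e^(−k₂t))/(k₂−k₁).
e^(−k₁t) = e^(−0.840×1.49) = e^(−1.252) = 0.2860; e^(−k₂t) = e^(−3.874) = 0.02078.
C_D = 0.840×4.81/(2.60−0.840) × (0.2860−0.02078) = 2.296×0.2653 = 0.6090 kmol/m³.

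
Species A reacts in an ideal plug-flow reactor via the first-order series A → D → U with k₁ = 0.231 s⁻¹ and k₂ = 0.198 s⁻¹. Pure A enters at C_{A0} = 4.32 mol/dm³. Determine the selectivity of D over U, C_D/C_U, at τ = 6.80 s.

0.859

For first-order series with pure A initially, C_D(τ) = k₁C_{A0}/(k₂−k₁)·(e^(−k₁τ) − e^(−k₂τ)).
e^(−k₁τ) = e^(−0.231×6.80) = e^(−1.571) = 0.2079; e^(−k₂τ) = e^(−1.346) = 0.2602.
C_D = 0.231×4.32/(0.198−0.231) × (0.2079−0.2602) = (-30.24)×(-0.05230) = 1.581 mol/dm³.
C_A = C_{A0}e^(−k₁τ) = 0.8980 mol/dm³, so C_U = C_{A0}−C_A−C_D = 1.841 mol/dm³; C_D/C_U = 0.859.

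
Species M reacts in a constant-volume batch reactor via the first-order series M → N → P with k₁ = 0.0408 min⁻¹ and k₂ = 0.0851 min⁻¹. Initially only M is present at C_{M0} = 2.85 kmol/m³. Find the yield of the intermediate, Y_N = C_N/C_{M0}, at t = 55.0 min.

Solving the coupled first-order balances gives C_N(t) = [k₁/(k₂−k₁)]·C_{M0}·(e^(−k₁t) − e^(−k₂t)).
e^(−k₁t) = e^(−0.0408×55.0) = e^(−2.244) = 0.1060; e^(−k₂t) = e^(−4.680) = 0.009274.
C_N = 0.0408×2.85/(0.0851−0.0408) × (0.1060−0.009274) = 2.625×0.09676 = 0.2540 kmol/m³.
Y_N = C_N/C_{M0} = 0.2540/2.85 = 0.0891.

0.0891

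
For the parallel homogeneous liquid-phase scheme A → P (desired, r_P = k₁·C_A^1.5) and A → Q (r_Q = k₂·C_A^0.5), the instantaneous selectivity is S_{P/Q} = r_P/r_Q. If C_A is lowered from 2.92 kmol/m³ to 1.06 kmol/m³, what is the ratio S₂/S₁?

0.363

S_{P/Q} = (k₁/k₂)·C_A, so S₂/S₁ = (C_{A,2}/C_{A,1}).
= 1.06/2.92 = 0.363.
Selectivity toward P falls as C_A falls — high-concentration operation is favoured.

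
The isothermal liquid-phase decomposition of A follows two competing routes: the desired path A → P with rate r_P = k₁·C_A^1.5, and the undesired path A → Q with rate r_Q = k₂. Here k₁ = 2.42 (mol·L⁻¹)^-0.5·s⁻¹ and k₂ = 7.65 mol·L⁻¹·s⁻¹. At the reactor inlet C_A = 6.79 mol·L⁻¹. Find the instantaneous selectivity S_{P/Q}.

S_{P/Q} = r_P/r_Q = (k₁·C_A^1.5)/(k₂) = (k₁/k₂)·C_A^1.5.
= (2.42×6.790^1.5) / (7.65) = 42.82/7.650 = 5.60.

5.60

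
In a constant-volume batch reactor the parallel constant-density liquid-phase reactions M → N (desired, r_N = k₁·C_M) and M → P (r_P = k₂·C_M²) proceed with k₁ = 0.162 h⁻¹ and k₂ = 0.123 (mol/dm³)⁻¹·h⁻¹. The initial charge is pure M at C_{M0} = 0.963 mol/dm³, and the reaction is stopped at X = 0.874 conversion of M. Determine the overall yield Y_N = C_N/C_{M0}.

0.630

C_M = C_{M0}(1−X) = 0.1213 mol/dm³.
Along a PFR/batch, dC_N/dC_M = −r_N/(r_N+r_P) = −k₁/(k₁+k₂·C_M).
Integrating from C_{M0} to C_M: C_N = (0.162/0.123)·ln[(0.162+0.123·0.963)/(0.162+0.123·0.121)] = 1.317·ln(0.2804/0.1769) = 0.6067 mol/dm³.
Y_N = C_N/C_{M0} = 0.6067/0.963 = 0.630.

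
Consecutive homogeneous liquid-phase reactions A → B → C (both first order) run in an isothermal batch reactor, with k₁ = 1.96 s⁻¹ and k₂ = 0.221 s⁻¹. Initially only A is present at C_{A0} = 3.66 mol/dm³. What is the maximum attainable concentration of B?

2.77 mol/dm³

At the optimum, C_{B,max}/C_{A0} = (k₁/k₂)^[k₂/(k₂−k₁)].
= (1.96/0.221)^(0.221/(0.221−1.96)) = (8.869)^(-0.1271) = 0.7578.
C_{B,max} = 0.7578×3.66 = 2.77 mol/dm³.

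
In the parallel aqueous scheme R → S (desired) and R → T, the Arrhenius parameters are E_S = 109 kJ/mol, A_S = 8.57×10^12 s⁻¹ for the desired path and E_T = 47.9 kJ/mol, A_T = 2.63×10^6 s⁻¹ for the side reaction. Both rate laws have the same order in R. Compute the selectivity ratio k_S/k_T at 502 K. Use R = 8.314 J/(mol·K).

1.43

k_S/k_T = (A_S/A_T)·exp[−(E_S−E_T)/(RT)] = (A_S/A_T)·exp[(E_T−E_S)/(RT)].
(E_T−E_S)/(RT) = (47.9−109)×10³/(8.314×502) = -61100/4174 = -14.64.
k_S/k_T = (8.57×10^12/2.63×10^6)·exp(-14.64) = 3.259×10^6 × 4.387×10^-7 = 1.43.
Since E_S > E_T, raising the temperature improves selectivity toward S.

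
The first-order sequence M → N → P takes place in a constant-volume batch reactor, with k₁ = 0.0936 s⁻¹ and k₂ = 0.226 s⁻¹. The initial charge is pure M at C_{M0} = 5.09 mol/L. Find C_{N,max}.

1.13 mol/L

At the optimum, C_{N,max}/C_{M0} = (k₁/k₂)^[k₂/(k₂−k₁)].
= (0.0936/0.226)^(0.226/(0.226−0.0936)) = (0.4142)^(1.707) = 0.2221.
C_{N,max} = 0.2221×5.09 = 1.13 mol/L.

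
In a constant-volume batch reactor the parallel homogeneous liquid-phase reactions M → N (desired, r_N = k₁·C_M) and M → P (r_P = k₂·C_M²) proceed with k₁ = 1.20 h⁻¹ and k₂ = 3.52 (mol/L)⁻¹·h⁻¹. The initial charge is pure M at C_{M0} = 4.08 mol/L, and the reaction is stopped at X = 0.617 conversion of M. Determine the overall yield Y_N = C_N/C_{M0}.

C_M = C_{M0}(1−X) = 1.563 mol/L.
Along a PFR/batch, dC_N/dC_M = −r_N/(r_N+r_P) = −k₁/(k₁+k₂·C_M).
Integrating from C_{M0} to C_M: C_N = (1.20/3.52)·ln[(1.20+3.52·4.08)/(1.20+3.52·1.56)] = 0.3409·ln(15.56/6.700) = 0.2873 mol/L.
Y_N = C_N/C_{M0} = 0.2873/4.08 = 0.0704.

0.0704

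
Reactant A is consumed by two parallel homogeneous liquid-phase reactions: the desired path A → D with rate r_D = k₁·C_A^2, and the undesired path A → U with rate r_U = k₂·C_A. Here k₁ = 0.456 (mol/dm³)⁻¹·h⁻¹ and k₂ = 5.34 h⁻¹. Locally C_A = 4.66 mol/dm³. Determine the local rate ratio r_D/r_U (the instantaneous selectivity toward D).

S_{D/U} = r_D/r_U = (k₁·C_A^2)/(k₂·C_A) = (k₁/k₂)·C_A.
= (0.456×4.660^2) / (5.34×4.660) = 9.902/24.88 = 0.398.

0.398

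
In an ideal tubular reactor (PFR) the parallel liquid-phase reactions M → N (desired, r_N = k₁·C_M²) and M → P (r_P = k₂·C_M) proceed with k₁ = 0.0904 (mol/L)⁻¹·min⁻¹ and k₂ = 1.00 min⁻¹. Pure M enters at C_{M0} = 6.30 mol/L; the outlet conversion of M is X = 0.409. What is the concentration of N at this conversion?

C_M = C_{M0}(1−X) = 3.723 mol/L.
Along a PFR/batch, dC_P/dC_M = −r_P/(r_N+r_P) = −k₂/(k₂+k₁·C_M).
Integrating from C_{M0} to C_M: C_P = (1.00/0.0904)·ln[(1.00+0.0904·6.30)/(1.00+0.0904·3.72)] = 11.06·ln(1.570/1.337) = 1.777 mol/L.
Then C_N = (C_{M0}−C_M) − C_P = 2.577 − 1.777 = 0.7996 mol/L.

0.800 mol/L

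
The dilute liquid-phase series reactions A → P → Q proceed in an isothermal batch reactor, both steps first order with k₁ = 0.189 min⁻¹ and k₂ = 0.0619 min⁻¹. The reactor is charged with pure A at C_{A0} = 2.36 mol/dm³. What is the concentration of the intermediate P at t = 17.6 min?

1.05 mol/dm³

The intermediate concentration in a first-order A→B→C sequence is C_P = k₁C_{A0}(e^(−k₁t) − e^(−k₂t))/(k₂−k₁).
e^(−k₁t) = e^(−0.189×17.6) = e^(−3.326) = 0.03592; e^(−k₂t) = e^(−1.089) = 0.3364.
C_P = 0.189×2.36/(0.0619−0.189) × (0.03592−0.3364) = (-3.509)×(-0.3005) = 1.055 mol/dm³.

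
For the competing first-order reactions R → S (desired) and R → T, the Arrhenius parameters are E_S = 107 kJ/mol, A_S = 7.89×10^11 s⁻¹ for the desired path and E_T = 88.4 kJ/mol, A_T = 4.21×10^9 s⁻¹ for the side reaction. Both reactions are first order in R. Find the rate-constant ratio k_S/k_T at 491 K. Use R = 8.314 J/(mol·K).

Since both paths have the same order in R, the concentration cancels and S_{S/T} = k_S/k_T = (A_S/A_T)·exp[(E_T−E_S)/(RT)].
(E_T−E_S)/(RT) = (88.4−107)×10³/(8.314×491) = -18600/4082 = -4.556.
k_S/k_T = (7.89×10^11/4.21×10^9)·exp(-4.556) = 187.4 × 0.01050 = 1.97.
Since E_S > E_T, raising the temperature improves selectivity toward S.

1.97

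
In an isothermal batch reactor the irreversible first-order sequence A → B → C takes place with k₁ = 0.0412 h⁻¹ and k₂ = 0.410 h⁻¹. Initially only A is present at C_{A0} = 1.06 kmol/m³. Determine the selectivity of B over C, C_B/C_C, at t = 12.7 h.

0.192

Solving the coupled first-order balances gives C_B(t) = [k₁/(k₂−k₁)]·C_{A0}·(e^(−k₁t) − e^(−k₂t)).
e^(−k₁t) = e^(−0.0412×12.7) = e^(−0.5232) = 0.5926; e^(−k₂t) = e^(−5.207) = 0.005478.
C_B = 0.0412×1.06/(0.410−0.0412) × (0.5926−0.005478) = 0.1184×0.5871 = 0.06952 kmol/m³.
C_A = C_{A0}e^(−k₁t) = 0.6282 kmol/m³, so C_C = C_{A0}−C_A−C_B = 0.3623 kmol/m³; C_B/C_C = 0.192.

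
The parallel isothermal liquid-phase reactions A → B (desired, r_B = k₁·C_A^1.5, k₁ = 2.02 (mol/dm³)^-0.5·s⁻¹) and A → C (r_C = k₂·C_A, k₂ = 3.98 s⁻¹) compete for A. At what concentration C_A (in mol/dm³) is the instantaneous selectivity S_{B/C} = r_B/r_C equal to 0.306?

S_{B/C} = (k₁/k₂)·C_A^0.5 ⇒ C_A = (S·k₂/k₁)^(2).
= (0.306×3.98/2.02)^(2) = (0.6029)^(2) = 0.364 mol/dm³.

0.364 mol/dm³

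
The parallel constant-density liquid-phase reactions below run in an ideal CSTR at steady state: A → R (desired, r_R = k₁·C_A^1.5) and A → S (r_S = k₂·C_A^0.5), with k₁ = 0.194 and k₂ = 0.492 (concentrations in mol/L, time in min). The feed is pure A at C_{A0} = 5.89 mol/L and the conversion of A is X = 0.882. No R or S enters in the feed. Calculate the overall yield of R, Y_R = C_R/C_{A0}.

Exit C_A = C_{A0}(1−X) = 5.89×0.118 = 0.6950 mol/L.
Rates in a CSTR are evaluated at the outlet concentration: r_R = 0.194×0.6950^1.5 = 0.1124, r_S = 0.492×0.6950^0.5 = 0.4102.
Fraction of consumed A going to R: r_R/(r_R+r_S) = 0.2151.
C_R = 0.2151·C_{A0}·X = 0.2151×5.89×0.882 = 1.12 mol/L; Y_R = C_R/C_{A0} = 0.190.

0.190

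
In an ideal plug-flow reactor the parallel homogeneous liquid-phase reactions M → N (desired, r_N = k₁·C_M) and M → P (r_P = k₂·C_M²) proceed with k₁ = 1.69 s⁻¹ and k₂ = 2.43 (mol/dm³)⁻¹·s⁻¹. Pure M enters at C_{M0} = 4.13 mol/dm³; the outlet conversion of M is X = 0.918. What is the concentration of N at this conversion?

1.07 mol/dm³

C_M = C_{M0}(1−X) = 0.3387 mol/dm³.
Along a PFR/batch, dC_N/dC_M = −r_N/(r_N+r_P) = −k₁/(k₁+k₂·C_M).
Integrating from C_{M0} to C_M: C_N = (1.69/2.43)·ln[(1.69+2.43·4.13)/(1.69+2.43·0.339)] = 0.6955·ln(11.73/2.513) = 1.071 mol/dm³.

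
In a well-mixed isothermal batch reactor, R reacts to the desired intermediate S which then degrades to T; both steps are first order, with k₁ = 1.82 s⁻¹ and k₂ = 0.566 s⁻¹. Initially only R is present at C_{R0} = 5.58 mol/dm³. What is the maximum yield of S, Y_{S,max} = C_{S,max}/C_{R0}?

0.590

Evaluating C_S at t_opt = ln(k₂/k₁)/(k₂−k₁) gives C_{S,max}/C_{R0} = (k₁/k₂)^[k₂/(k₂−k₁)].
= (1.82/0.566)^(0.566/(0.566−1.82)) = (3.216)^(-0.4514) = 0.5903.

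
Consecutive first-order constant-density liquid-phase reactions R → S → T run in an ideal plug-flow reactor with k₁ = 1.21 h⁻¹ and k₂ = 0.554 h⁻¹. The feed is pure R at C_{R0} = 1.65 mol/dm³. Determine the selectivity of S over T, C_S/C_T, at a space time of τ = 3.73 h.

The intermediate concentration in a first-order A→B→C sequence is C_S = k₁C_{R0}(e^(−k₁τ) − e^(−k₂τ))/(k₂−k₁).
e^(−k₁τ) = e^(−1.21×3.73) = e^(−4.513) = 0.01096; e^(−k₂τ) = e^(−2.066) = 0.1266.
C_S = 1.21×1.65/(0.554−1.21) × (0.01096−0.1266) = (-3.043)×(-0.1157) = 0.3521 mol/dm³.
C_R = C_{R0}e^(−k₁τ) = 0.01809 mol/dm³, so C_T = C_{R0}−C_R−C_S = 1.280 mol/dm³; C_S/C_T = 0.275.

0.275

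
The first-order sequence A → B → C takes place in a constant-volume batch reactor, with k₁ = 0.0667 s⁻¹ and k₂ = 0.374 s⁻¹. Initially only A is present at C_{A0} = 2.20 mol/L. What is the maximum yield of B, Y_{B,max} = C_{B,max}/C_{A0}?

Evaluating C_B at t_opt = ln(k₂/k₁)/(k₂−k₁) gives C_{B,max}/C_{A0} = (k₁/k₂)^[k₂/(k₂−k₁)].
= (0.0667/0.374)^(0.374/(0.374−0.0667)) = (0.1783)^(1.217) = 0.1227.

0.123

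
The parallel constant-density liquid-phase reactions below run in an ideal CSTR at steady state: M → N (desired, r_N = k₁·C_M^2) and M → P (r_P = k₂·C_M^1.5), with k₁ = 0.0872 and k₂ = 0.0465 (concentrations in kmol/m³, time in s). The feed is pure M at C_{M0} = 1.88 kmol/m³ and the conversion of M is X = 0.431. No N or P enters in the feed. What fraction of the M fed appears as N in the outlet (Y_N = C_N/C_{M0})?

Exit C_M = C_{M0}(1−X) = 1.88×0.569 = 1.070 kmol/m³.
In a CSTR the entire volume is at exit conditions, so r_N = 0.0872×1.070^2 = 0.09978 and r_P = 0.0465×1.070^1.5 = 0.05145.
Fraction of consumed M going to N: r_N/(r_N+r_P) = 0.6598.
C_N = 0.6598·C_{M0}·X = 0.6598×1.88×0.431 = 0.535 kmol/m³; Y_N = C_N/C_{M0} = 0.284.

0.284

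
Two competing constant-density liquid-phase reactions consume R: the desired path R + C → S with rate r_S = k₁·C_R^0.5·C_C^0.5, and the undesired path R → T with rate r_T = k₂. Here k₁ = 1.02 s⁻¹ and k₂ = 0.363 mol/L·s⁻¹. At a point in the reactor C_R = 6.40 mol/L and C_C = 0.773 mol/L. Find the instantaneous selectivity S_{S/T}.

6.25

S_{S/T} = r_S/r_T = (k₁·C_R^0.5·C_C^0.5)/(k₂) = (k₁/k₂)·C_R^0.5·C_C^0.5.
= (1.02×6.400^0.5×0.7730^0.5) / (0.363) = 2.269/0.3630 = 6.25.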